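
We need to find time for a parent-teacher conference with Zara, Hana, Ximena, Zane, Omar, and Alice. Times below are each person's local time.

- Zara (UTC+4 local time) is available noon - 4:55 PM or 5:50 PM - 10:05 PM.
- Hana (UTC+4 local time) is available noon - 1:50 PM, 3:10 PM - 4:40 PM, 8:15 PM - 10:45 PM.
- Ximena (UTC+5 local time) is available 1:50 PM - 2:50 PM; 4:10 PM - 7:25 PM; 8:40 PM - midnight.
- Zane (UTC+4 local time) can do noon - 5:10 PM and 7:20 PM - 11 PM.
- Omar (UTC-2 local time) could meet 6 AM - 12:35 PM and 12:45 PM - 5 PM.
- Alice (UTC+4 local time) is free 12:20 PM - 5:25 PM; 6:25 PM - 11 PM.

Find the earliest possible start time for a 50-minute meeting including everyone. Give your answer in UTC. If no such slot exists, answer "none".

Zara in UTC: 08:00-12:55, 13:50-18:05 (subtract 4h to convert from UTC+4).
Hana in UTC: 08:00-09:50, 11:10-12:40, 16:15-18:45 (subtract 4h to convert from UTC+4).
Ximena in UTC: 08:50-09:50, 11:10-14:25, 15:40-19:00 (subtract 5h to convert from UTC+5).
Zane in UTC: 08:00-13:10, 15:20-19:00 (subtract 4h to convert from UTC+4).
Omar in UTC: 08:00-14:35, 14:45-19:00 (add 2h to convert from UTC-2).
Alice in UTC: 08:20-13:25, 14:25-19:00 (subtract 4h to convert from UTC+4).
Zara ∩ Hana: 08:00-09:50, 11:10-12:40, 16:15-18:05.
Zara ∩ Hana ∩ Ximena: 08:50-09:50, 11:10-12:40, 16:15-18:05.
Zara ∩ Hana ∩ Ximena ∩ Zane: 08:50-09:50, 11:10-12:40, 16:15-18:05.
Zara ∩ Hana ∩ Ximena ∩ Zane ∩ Omar: 08:50-09:50, 11:10-12:40, 16:15-18:05.
Zara ∩ Hana ∩ Ximena ∩ Zane ∩ Omar ∩ Alice: 08:50-09:50, 11:10-12:40, 16:15-18:05.
The first common window of at least 50 minutes is 08:50-09:50, so the earliest start is 08:50.

08:50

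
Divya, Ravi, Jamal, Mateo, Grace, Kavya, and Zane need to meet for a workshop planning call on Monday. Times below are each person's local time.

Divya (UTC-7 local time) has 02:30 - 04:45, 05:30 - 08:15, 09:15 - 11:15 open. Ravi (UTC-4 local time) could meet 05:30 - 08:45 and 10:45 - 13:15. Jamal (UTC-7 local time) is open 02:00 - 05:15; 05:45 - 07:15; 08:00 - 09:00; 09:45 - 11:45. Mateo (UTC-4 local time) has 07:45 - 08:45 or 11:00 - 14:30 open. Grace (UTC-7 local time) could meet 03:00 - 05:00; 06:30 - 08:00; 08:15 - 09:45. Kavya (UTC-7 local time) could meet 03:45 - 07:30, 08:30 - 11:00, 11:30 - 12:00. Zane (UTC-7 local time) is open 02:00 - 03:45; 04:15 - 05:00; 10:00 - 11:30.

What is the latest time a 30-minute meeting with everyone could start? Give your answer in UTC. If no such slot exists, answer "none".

none

Divya in UTC: 09:30-11:45, 12:30-15:15, 16:15-18:15 (add 7h to convert from UTC-7).
Ravi in UTC: 09:30-12:45, 14:45-17:15 (add 4h to convert from UTC-4).
Jamal in UTC: 09:00-12:15, 12:45-14:15, 15:00-16:00, 16:45-18:45 (add 7h to convert from UTC-7).
Mateo in UTC: 11:45-12:45, 15:00-18:30 (add 4h to convert from UTC-4).
Grace in UTC: 10:00-12:00, 13:30-15:00, 15:15-16:45 (add 7h to convert from UTC-7).
Kavya in UTC: 10:45-14:30, 15:30-18:00, 18:30-19:00 (add 7h to convert from UTC-7).
Zane in UTC: 09:00-10:45, 11:15-12:00, 17:00-18:30 (add 7h to convert from UTC-7).
Divya ∩ Ravi: 09:30-11:45, 12:30-12:45, 14:45-15:15, 16:15-17:15.
Divya ∩ Ravi ∩ Jamal: 09:30-11:45, 15:00-15:15, 16:45-17:15.
Divya ∩ Ravi ∩ Jamal ∩ Mateo: 15:00-15:15, 16:45-17:15.
Divya ∩ Ravi ∩ Jamal ∩ Mateo ∩ Grace: ∅.
Divya ∩ Ravi ∩ Jamal ∩ Mateo ∩ Grace ∩ Kavya: ∅.
Divya ∩ Ravi ∩ Jamal ∩ Mateo ∩ Grace ∩ Kavya ∩ Zane: ∅.
There is no time when everyone is free.
No common window is at least 30 minutes long.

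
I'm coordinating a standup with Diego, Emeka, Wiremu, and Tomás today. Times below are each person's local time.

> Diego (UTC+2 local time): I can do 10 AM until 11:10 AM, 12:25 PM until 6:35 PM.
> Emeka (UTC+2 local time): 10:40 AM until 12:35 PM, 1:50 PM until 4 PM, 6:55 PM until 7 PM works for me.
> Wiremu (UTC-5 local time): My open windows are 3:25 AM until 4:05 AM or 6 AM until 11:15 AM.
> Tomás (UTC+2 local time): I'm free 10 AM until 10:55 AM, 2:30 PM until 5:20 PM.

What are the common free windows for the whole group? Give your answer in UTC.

08:40-08:55, 12:30-14:00

Diego in UTC: 08:00-09:10, 10:25-16:35 (subtract 2h to convert from UTC+2).
Emeka in UTC: 08:40-10:35, 11:50-14:00, 16:55-17:00 (subtract 2h to convert from UTC+2).
Wiremu in UTC: 08:25-09:05, 11:00-16:15 (add 5h to convert from UTC-5).
Tomás in UTC: 08:00-08:55, 12:30-15:20 (subtract 2h to convert from UTC+2).
Diego ∩ Emeka: 08:40-09:10, 10:25-10:35, 11:50-14:00.
Diego ∩ Emeka ∩ Wiremu: 08:40-09:05, 11:50-14:00.
Diego ∩ Emeka ∩ Wiremu ∩ Tomás: 08:40-08:55, 12:30-14:00.
So the common availability across everyone is 08:40-08:55, 12:30-14:00.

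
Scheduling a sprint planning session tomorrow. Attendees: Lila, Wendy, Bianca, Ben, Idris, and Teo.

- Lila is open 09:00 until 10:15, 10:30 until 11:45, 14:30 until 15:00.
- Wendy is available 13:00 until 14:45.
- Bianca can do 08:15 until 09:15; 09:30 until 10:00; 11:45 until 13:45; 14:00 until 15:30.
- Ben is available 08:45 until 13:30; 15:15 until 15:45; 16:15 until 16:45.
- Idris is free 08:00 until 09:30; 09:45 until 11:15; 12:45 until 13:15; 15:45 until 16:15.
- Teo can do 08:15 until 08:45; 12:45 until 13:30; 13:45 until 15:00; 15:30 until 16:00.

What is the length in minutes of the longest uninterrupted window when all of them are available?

0

Lila ∩ Wendy: 14:30-14:45.
Lila ∩ Wendy ∩ Bianca: 14:30-14:45.
Lila ∩ Wendy ∩ Bianca ∩ Ben: ∅.
Lila ∩ Wendy ∩ Bianca ∩ Ben ∩ Idris: ∅.
Lila ∩ Wendy ∩ Bianca ∩ Ben ∩ Idris ∩ Teo: ∅.
There is no time when everyone is free.
No common window exists, so the longest block is 0 minutes.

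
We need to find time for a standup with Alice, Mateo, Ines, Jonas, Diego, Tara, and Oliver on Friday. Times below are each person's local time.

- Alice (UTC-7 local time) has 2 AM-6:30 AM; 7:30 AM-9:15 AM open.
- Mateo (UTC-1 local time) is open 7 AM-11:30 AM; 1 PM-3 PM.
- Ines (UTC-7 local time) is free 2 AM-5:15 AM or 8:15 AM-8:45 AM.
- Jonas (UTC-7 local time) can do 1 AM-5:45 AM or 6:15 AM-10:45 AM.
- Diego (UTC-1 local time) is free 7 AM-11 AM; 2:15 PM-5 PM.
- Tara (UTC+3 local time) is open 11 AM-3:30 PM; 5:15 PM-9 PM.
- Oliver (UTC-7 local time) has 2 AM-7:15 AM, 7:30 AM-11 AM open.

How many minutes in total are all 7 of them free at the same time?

210

Alice in UTC: 09:00-13:30, 14:30-16:15 (add 7h to convert from UTC-7).
Mateo in UTC: 08:00-12:30, 14:00-16:00 (add 1h to convert from UTC-1).
Ines in UTC: 09:00-12:15, 15:15-15:45 (add 7h to convert from UTC-7).
Jonas in UTC: 08:00-12:45, 13:15-17:45 (add 7h to convert from UTC-7).
Diego in UTC: 08:00-12:00, 15:15-18:00 (add 1h to convert from UTC-1).
Tara in UTC: 08:00-12:30, 14:15-18:00 (subtract 3h to convert from UTC+3).
Oliver in UTC: 09:00-14:15, 14:30-18:00 (add 7h to convert from UTC-7).
Alice ∩ Mateo: 09:00-12:30, 14:30-16:00.
Alice ∩ Mateo ∩ Ines: 09:00-12:15, 15:15-15:45.
Alice ∩ Mateo ∩ Ines ∩ Jonas: 09:00-12:15, 15:15-15:45.
Alice ∩ Mateo ∩ Ines ∩ Jonas ∩ Diego: 09:00-12:00, 15:15-15:45.
Alice ∩ Mateo ∩ Ines ∩ Jonas ∩ Diego ∩ Tara: 09:00-12:00, 15:15-15:45.
Alice ∩ Mateo ∩ Ines ∩ Jonas ∩ Diego ∩ Tara ∩ Oliver: 09:00-12:00, 15:15-15:45.
Summing the common windows: 180 + 30 = 210 minutes.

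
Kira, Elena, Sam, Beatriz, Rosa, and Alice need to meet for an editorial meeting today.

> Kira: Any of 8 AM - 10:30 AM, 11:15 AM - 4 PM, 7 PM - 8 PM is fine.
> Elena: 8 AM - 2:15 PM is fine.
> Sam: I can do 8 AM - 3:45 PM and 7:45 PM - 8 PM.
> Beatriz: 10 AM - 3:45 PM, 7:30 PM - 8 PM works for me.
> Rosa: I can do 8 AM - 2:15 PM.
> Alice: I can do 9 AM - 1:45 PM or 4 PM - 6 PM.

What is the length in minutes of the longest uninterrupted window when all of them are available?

150

Kira ∩ Elena: 08:00-10:30, 11:15-14:15.
Kira ∩ Elena ∩ Sam: 08:00-10:30, 11:15-14:15.
Kira ∩ Elena ∩ Sam ∩ Beatriz: 10:00-10:30, 11:15-14:15.
Kira ∩ Elena ∩ Sam ∩ Beatriz ∩ Rosa: 10:00-10:30, 11:15-14:15.
Kira ∩ Elena ∩ Sam ∩ Beatriz ∩ Rosa ∩ Alice: 10:00-10:30, 11:15-13:45.
The longest is 11:15-13:45 at 150 minutes.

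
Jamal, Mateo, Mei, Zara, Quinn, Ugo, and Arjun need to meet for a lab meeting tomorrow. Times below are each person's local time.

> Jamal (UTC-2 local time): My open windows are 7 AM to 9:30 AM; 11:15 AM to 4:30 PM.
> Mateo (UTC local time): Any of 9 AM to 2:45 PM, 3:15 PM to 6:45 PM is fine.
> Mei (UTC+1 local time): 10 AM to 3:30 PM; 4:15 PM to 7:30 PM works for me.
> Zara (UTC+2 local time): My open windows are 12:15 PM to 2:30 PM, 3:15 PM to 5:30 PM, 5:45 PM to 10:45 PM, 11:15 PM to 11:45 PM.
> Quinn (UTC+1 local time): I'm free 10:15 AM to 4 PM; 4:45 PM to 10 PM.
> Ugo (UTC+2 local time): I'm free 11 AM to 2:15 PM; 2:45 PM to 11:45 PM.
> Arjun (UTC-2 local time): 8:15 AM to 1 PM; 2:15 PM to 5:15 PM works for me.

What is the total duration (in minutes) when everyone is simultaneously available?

Jamal in UTC: 09:00-11:30, 13:15-18:30 (add 2h to convert from UTC-2).
Mateo in UTC: 09:00-14:45, 15:15-18:45.
Mei in UTC: 09:00-14:30, 15:15-18:30 (subtract 1h to convert from UTC+1).
Zara in UTC: 10:15-12:30, 13:15-15:30, 15:45-20:45, 21:15-21:45 (subtract 2h to convert from UTC+2).
Quinn in UTC: 09:15-15:00, 15:45-21:00 (subtract 1h to convert from UTC+1).
Ugo in UTC: 09:00-12:15, 12:45-21:45 (subtract 2h to convert from UTC+2).
Arjun in UTC: 10:15-15:00, 16:15-19:15 (add 2h to convert from UTC-2).
Jamal ∩ Mateo: 09:00-11:30, 13:15-14:45, 15:15-18:30.
Jamal ∩ Mateo ∩ Mei: 09:00-11:30, 13:15-14:30, 15:15-18:30.
Jamal ∩ Mateo ∩ Mei ∩ Zara: 10:15-11:30, 13:15-14:30, 15:15-15:30, 15:45-18:30.
Jamal ∩ Mateo ∩ Mei ∩ Zara ∩ Quinn: 10:15-11:30, 13:15-14:30, 15:45-18:30.
Jamal ∩ Mateo ∩ Mei ∩ Zara ∩ Quinn ∩ Ugo: 10:15-11:30, 13:15-14:30, 15:45-18:30.
Jamal ∩ Mateo ∩ Mei ∩ Zara ∩ Quinn ∩ Ugo ∩ Arjun: 10:15-11:30, 13:15-14:30, 16:15-18:30.
Those are the intersection windows.
Summing the common windows: 75 + 75 + 135 = 285 minutes.

285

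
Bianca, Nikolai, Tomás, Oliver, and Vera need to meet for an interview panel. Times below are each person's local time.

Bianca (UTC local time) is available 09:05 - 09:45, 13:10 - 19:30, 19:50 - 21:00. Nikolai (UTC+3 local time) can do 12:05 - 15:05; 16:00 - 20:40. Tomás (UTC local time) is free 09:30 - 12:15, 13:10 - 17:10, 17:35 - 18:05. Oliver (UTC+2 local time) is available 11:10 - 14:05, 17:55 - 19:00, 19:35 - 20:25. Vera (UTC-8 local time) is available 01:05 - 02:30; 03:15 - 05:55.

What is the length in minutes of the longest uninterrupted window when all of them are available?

Bianca in UTC: 09:05-09:45, 13:10-19:30, 19:50-21:00.
Nikolai in UTC: 09:05-12:05, 13:00-17:40 (subtract 3h to convert from UTC+3).
Tomás in UTC: 09:30-12:15, 13:10-17:10, 17:35-18:05.
Oliver in UTC: 09:10-12:05, 15:55-17:00, 17:35-18:25 (subtract 2h to convert from UTC+2).
Vera in UTC: 09:05-10:30, 11:15-13:55 (add 8h to convert from UTC-8).
Bianca ∩ Nikolai: 09:05-09:45, 13:10-17:40.
Bianca ∩ Nikolai ∩ Tomás: 09:30-09:45, 13:10-17:10, 17:35-17:40.
Bianca ∩ Nikolai ∩ Tomás ∩ Oliver: 09:30-09:45, 15:55-17:00, 17:35-17:40.
Bianca ∩ Nikolai ∩ Tomás ∩ Oliver ∩ Vera: 09:30-09:45.
So the common availability across everyone is 09:30-09:45.
The longest is 09:30-09:45 at 15 minutes.

15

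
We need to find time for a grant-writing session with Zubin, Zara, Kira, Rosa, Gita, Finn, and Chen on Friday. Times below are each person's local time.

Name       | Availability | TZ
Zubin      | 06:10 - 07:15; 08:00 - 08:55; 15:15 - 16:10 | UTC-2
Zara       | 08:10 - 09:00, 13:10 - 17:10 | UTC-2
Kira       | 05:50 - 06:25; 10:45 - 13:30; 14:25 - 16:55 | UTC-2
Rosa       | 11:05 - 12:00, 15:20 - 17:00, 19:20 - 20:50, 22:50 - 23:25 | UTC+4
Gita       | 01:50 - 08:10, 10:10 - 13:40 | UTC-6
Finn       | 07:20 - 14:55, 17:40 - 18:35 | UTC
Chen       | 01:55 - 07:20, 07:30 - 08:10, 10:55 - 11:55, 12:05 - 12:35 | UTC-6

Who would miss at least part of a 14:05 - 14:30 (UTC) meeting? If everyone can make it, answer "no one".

Zubin in UTC: 08:10-09:15, 10:00-10:55, 17:15-18:10 (add 2h to convert from UTC-2).
Zara in UTC: 10:10-11:00, 15:10-19:10 (add 2h to convert from UTC-2).
Kira in UTC: 07:50-08:25, 12:45-15:30, 16:25-18:55 (add 2h to convert from UTC-2).
Rosa in UTC: 07:05-08:00, 11:20-13:00, 15:20-16:50, 18:50-19:25 (subtract 4h to convert from UTC+4).
Gita in UTC: 07:50-14:10, 16:10-19:40 (add 6h to convert from UTC-6).
Finn in UTC: 07:20-14:55, 17:40-18:35.
Chen in UTC: 07:55-13:20, 13:30-14:10, 16:55-17:55, 18:05-18:35 (add 6h to convert from UTC-6).
Zubin: not fully free for 14:05-14:30. Zara: not fully free for 14:05-14:30. Kira: free for 14:05-14:30. Rosa: not fully free for 14:05-14:30. Gita: not fully free for 14:05-14:30. Finn: free for 14:05-14:30. Chen: not fully free for 14:05-14:30.

Chen, Gita, Rosa, Zara, Zubin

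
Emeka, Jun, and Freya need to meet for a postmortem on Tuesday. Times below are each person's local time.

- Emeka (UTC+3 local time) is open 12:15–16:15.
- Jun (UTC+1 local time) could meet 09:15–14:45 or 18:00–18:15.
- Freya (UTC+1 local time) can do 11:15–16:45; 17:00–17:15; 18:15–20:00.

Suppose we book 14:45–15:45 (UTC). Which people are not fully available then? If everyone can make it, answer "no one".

Emeka, Jun

Emeka in UTC: 09:15-13:15 (subtract 3h to convert from UTC+3).
Jun in UTC: 08:15-13:45, 17:00-17:15 (subtract 1h to convert from UTC+1).
Freya in UTC: 10:15-15:45, 16:00-16:15, 17:15-19:00 (subtract 1h to convert from UTC+1).
Emeka: not fully free for 14:45-15:45. Jun: not fully free for 14:45-15:45. Freya: free for 14:45-15:45.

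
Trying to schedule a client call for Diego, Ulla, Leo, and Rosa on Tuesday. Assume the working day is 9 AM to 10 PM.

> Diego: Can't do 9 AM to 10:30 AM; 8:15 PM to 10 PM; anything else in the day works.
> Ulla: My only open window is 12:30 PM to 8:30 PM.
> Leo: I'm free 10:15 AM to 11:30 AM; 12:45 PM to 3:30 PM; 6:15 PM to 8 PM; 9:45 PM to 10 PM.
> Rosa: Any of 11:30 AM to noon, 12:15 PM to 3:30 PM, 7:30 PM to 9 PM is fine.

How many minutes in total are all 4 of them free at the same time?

195

Diego free: 10:30-20:15 (invert busy blocks within the working day).
Ulla free: 12:30-20:30.
Leo free: 10:15-11:30, 12:45-15:30, 18:15-20:00, 21:45-22:00.
Rosa free: 11:30-12:00, 12:15-15:30, 19:30-21:00.
Diego ∩ Ulla: 12:30-20:15.
Diego ∩ Ulla ∩ Leo: 12:45-15:30, 18:15-20:00.
Diego ∩ Ulla ∩ Leo ∩ Rosa: 12:45-15:30, 19:30-20:00.
Summing the common windows: 165 + 30 = 195 minutes.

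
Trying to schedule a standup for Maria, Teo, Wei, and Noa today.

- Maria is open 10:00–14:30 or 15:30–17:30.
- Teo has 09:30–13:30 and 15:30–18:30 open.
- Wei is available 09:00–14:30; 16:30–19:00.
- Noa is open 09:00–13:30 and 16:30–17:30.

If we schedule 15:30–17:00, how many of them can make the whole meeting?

Maria and Teo can make the full 15:30-17:00 slot — that's 2.

2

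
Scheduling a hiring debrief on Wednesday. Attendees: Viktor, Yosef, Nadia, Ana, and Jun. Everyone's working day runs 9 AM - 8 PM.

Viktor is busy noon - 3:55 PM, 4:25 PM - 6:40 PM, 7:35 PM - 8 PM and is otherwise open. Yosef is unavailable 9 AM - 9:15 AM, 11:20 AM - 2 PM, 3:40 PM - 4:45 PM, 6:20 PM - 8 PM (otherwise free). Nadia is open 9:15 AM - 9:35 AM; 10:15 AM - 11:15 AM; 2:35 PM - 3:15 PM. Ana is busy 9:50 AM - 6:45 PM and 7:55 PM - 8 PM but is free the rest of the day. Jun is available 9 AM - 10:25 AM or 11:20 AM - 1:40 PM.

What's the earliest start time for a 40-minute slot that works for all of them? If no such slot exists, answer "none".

Viktor free: 09:00-12:00, 15:55-16:25, 18:40-19:35 (invert busy blocks within the working day).
Yosef free: 09:15-11:20, 14:00-15:40, 16:45-18:20 (invert busy blocks within the working day).
Nadia free: 09:15-09:35, 10:15-11:15, 14:35-15:15.
Ana free: 09:00-09:50, 18:45-19:55 (invert busy blocks within the working day).
Jun free: 09:00-10:25, 11:20-13:40.
Viktor ∩ Yosef: 09:15-11:20.
Viktor ∩ Yosef ∩ Nadia: 09:15-09:35, 10:15-11:15.
Viktor ∩ Yosef ∩ Nadia ∩ Ana: 09:15-09:35.
Viktor ∩ Yosef ∩ Nadia ∩ Ana ∩ Jun: 09:15-09:35.
No common window is at least 40 minutes long.

none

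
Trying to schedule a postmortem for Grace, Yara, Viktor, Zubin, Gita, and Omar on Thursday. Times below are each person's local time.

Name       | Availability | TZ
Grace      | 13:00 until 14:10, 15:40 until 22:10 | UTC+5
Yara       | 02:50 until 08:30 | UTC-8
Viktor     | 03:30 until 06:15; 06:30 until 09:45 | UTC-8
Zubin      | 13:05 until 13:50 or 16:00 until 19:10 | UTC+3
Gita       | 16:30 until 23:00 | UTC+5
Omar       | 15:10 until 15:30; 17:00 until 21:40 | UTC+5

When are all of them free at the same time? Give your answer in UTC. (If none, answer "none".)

13:00-14:15, 14:30-16:10

Grace in UTC: 08:00-09:10, 10:40-17:10 (subtract 5h to convert from UTC+5).
Yara in UTC: 10:50-16:30 (add 8h to convert from UTC-8).
Viktor in UTC: 11:30-14:15, 14:30-17:45 (add 8h to convert from UTC-8).
Zubin in UTC: 10:05-10:50, 13:00-16:10 (subtract 3h to convert from UTC+3).
Gita in UTC: 11:30-18:00 (subtract 5h to convert from UTC+5).
Omar in UTC: 10:10-10:30, 12:00-16:40 (subtract 5h to convert from UTC+5).
Grace ∩ Yara: 10:50-16:30.
Grace ∩ Yara ∩ Viktor: 11:30-14:15, 14:30-16:30.
Grace ∩ Yara ∩ Viktor ∩ Zubin: 13:00-14:15, 14:30-16:10.
Grace ∩ Yara ∩ Viktor ∩ Zubin ∩ Gita: 13:00-14:15, 14:30-16:10.
Grace ∩ Yara ∩ Viktor ∩ Zubin ∩ Gita ∩ Omar: 13:00-14:15, 14:30-16:10.
So the common availability across everyone is 13:00-14:15, 14:30-16:10.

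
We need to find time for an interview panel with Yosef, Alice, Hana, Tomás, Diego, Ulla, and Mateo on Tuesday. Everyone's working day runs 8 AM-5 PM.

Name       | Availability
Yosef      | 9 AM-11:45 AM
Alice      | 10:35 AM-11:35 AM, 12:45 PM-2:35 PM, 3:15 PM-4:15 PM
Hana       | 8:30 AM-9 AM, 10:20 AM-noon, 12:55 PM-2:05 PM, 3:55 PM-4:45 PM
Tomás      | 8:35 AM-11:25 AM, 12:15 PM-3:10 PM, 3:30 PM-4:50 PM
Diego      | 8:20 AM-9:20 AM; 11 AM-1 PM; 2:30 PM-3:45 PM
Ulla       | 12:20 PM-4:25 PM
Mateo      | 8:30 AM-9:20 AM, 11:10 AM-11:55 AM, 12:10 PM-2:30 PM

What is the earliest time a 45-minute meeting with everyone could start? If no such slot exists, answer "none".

Yosef ∩ Alice: 10:35-11:35.
Yosef ∩ Alice ∩ Hana: 10:35-11:35.
Yosef ∩ Alice ∩ Hana ∩ Tomás: 10:35-11:25.
Yosef ∩ Alice ∩ Hana ∩ Tomás ∩ Diego: 11:00-11:25.
Yosef ∩ Alice ∩ Hana ∩ Tomás ∩ Diego ∩ Ulla: ∅.
Yosef ∩ Alice ∩ Hana ∩ Tomás ∩ Diego ∩ Ulla ∩ Mateo: ∅.
There is no time when everyone is free.
No common window is at least 45 minutes long.

none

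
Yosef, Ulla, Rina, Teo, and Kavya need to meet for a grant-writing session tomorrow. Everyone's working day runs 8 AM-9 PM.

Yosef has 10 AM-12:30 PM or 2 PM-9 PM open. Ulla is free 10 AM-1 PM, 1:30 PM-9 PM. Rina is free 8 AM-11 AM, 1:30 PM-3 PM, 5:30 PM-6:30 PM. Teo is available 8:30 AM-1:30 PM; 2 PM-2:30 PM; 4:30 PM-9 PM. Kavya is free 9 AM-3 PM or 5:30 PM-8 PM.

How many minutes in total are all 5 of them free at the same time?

150

Yosef ∩ Ulla: 10:00-12:30, 14:00-21:00.
Yosef ∩ Ulla ∩ Rina: 10:00-11:00, 14:00-15:00, 17:30-18:30.
Yosef ∩ Ulla ∩ Rina ∩ Teo: 10:00-11:00, 14:00-14:30, 17:30-18:30.
Yosef ∩ Ulla ∩ Rina ∩ Teo ∩ Kavya: 10:00-11:00, 14:00-14:30, 17:30-18:30.
So the common availability across everyone is 10:00-11:00, 14:00-14:30, 17:30-18:30.
Summing the common windows: 60 + 30 + 60 = 150 minutes.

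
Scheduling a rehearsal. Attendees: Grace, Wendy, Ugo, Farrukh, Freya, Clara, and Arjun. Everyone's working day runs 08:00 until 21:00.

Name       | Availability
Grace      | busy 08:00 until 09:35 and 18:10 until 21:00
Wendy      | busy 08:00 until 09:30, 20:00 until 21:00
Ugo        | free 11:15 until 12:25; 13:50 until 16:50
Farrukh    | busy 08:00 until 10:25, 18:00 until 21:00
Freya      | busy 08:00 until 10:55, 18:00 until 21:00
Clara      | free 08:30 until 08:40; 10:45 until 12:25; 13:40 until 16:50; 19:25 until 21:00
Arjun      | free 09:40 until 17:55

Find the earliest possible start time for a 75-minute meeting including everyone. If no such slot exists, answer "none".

Grace free: 09:35-18:10 (invert busy blocks within the working day).
Wendy free: 09:30-20:00 (invert busy blocks within the working day).
Ugo free: 11:15-12:25, 13:50-16:50.
Farrukh free: 10:25-18:00 (invert busy blocks within the working day).
Freya free: 10:55-18:00 (invert busy blocks within the working day).
Clara free: 08:30-08:40, 10:45-12:25, 13:40-16:50, 19:25-21:00.
Arjun free: 09:40-17:55.
Grace ∩ Wendy: 09:35-18:10.
Grace ∩ Wendy ∩ Ugo: 11:15-12:25, 13:50-16:50.
Grace ∩ Wendy ∩ Ugo ∩ Farrukh: 11:15-12:25, 13:50-16:50.
Grace ∩ Wendy ∩ Ugo ∩ Farrukh ∩ Freya: 11:15-12:25, 13:50-16:50.
Grace ∩ Wendy ∩ Ugo ∩ Farrukh ∩ Freya ∩ Clara: 11:15-12:25, 13:50-16:50.
Grace ∩ Wendy ∩ Ugo ∩ Farrukh ∩ Freya ∩ Clara ∩ Arjun: 11:15-12:25, 13:50-16:50.
The first common window of at least 75 minutes is 13:50-16:50, so the earliest start is 13:50.

13:50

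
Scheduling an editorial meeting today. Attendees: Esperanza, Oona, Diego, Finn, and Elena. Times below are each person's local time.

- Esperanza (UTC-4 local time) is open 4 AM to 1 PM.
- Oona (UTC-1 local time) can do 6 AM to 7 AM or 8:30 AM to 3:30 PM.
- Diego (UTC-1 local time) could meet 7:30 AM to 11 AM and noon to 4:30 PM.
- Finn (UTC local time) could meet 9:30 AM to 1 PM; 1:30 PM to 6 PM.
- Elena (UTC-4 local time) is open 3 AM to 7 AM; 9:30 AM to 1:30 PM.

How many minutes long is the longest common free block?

180

Esperanza in UTC: 08:00-17:00 (add 4h to convert from UTC-4).
Oona in UTC: 07:00-08:00, 09:30-16:30 (add 1h to convert from UTC-1).
Diego in UTC: 08:30-12:00, 13:00-17:30 (add 1h to convert from UTC-1).
Finn in UTC: 09:30-13:00, 13:30-18:00.
Elena in UTC: 07:00-11:00, 13:30-17:30 (add 4h to convert from UTC-4).
Esperanza ∩ Oona: 09:30-16:30.
Esperanza ∩ Oona ∩ Diego: 09:30-12:00, 13:00-16:30.
Esperanza ∩ Oona ∩ Diego ∩ Finn: 09:30-12:00, 13:30-16:30.
Esperanza ∩ Oona ∩ Diego ∩ Finn ∩ Elena: 09:30-11:00, 13:30-16:30.
So the common availability across everyone is 09:30-11:00, 13:30-16:30.
The longest is 13:30-16:30 at 180 minutes.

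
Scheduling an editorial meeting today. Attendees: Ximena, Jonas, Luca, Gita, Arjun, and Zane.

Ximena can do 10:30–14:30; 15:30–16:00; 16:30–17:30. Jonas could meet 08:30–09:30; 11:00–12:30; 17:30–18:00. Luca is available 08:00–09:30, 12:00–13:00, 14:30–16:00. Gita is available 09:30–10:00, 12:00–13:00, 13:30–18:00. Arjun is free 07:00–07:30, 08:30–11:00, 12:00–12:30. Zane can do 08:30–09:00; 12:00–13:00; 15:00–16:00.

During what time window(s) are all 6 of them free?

Ximena ∩ Jonas: 11:00-12:30.
Ximena ∩ Jonas ∩ Luca: 12:00-12:30.
Ximena ∩ Jonas ∩ Luca ∩ Gita: 12:00-12:30.
Ximena ∩ Jonas ∩ Luca ∩ Gita ∩ Arjun: 12:00-12:30.
Ximena ∩ Jonas ∩ Luca ∩ Gita ∩ Arjun ∩ Zane: 12:00-12:30.

12:00-12:30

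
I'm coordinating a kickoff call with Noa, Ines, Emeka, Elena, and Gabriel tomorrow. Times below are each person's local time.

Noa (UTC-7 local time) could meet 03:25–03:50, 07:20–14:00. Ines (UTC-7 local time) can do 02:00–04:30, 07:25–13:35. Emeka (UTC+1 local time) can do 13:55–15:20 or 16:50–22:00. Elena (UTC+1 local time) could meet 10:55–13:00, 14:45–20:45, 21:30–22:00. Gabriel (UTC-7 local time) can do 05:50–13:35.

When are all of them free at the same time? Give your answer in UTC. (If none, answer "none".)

15:50-19:45, 20:30-20:35

Noa in UTC: 10:25-10:50, 14:20-21:00 (add 7h to convert from UTC-7).
Ines in UTC: 09:00-11:30, 14:25-20:35 (add 7h to convert from UTC-7).
Emeka in UTC: 12:55-14:20, 15:50-21:00 (subtract 1h to convert from UTC+1).
Elena in UTC: 09:55-12:00, 13:45-19:45, 20:30-21:00 (subtract 1h to convert from UTC+1).
Gabriel in UTC: 12:50-20:35 (add 7h to convert from UTC-7).
Noa ∩ Ines: 10:25-10:50, 14:25-20:35.
Noa ∩ Ines ∩ Emeka: 15:50-20:35.
Noa ∩ Ines ∩ Emeka ∩ Elena: 15:50-19:45, 20:30-20:35.
Noa ∩ Ines ∩ Emeka ∩ Elena ∩ Gabriel: 15:50-19:45, 20:30-20:35.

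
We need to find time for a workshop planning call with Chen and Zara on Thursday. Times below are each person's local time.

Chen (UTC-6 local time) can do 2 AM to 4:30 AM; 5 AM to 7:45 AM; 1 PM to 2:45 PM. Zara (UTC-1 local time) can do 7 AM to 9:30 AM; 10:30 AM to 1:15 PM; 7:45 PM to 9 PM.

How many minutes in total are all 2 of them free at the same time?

Chen in UTC: 08:00-10:30, 11:00-13:45, 19:00-20:45 (add 6h to convert from UTC-6).
Zara in UTC: 08:00-10:30, 11:30-14:15, 20:45-22:00 (add 1h to convert from UTC-1).
Chen ∩ Zara: 08:00-10:30, 11:30-13:45.
Those are the intersection windows.
Summing the common windows: 150 + 135 = 285 minutes.

285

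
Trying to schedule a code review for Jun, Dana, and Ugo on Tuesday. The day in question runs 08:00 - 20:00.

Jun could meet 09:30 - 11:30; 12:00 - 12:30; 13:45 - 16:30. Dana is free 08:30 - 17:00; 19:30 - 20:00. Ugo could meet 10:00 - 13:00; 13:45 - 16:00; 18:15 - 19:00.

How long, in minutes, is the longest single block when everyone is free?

135

Jun ∩ Dana: 09:30-11:30, 12:00-12:30, 13:45-16:30.
Jun ∩ Dana ∩ Ugo: 10:00-11:30, 12:00-12:30, 13:45-16:00.
Those are the intersection windows.
The longest is 13:45-16:00 at 135 minutes.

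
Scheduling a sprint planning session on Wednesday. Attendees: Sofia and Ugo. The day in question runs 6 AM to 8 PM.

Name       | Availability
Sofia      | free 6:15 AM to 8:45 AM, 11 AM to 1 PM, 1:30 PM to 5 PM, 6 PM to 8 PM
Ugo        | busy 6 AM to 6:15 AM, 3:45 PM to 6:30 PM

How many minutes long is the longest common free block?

Sofia free: 06:15-08:45, 11:00-13:00, 13:30-17:00, 18:00-20:00.
Ugo free: 06:15-15:45, 18:30-20:00 (invert busy blocks within the working day).
Sofia ∩ Ugo: 06:15-08:45, 11:00-13:00, 13:30-15:45, 18:30-20:00.
So the common availability across everyone is 06:15-08:45, 11:00-13:00, 13:30-15:45, 18:30-20:00.
The longest is 06:15-08:45 at 150 minutes.

150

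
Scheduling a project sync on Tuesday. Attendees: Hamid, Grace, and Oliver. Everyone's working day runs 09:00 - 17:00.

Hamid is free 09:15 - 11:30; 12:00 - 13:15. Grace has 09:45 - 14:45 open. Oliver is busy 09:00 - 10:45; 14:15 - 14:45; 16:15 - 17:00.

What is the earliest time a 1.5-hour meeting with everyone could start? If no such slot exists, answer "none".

Hamid free: 09:15-11:30, 12:00-13:15.
Grace free: 09:45-14:45.
Oliver free: 10:45-14:15, 14:45-16:15 (invert busy blocks within the working day).
Hamid ∩ Grace: 09:45-11:30, 12:00-13:15.
Hamid ∩ Grace ∩ Oliver: 10:45-11:30, 12:00-13:15.
No common window is at least 90 minutes long.

none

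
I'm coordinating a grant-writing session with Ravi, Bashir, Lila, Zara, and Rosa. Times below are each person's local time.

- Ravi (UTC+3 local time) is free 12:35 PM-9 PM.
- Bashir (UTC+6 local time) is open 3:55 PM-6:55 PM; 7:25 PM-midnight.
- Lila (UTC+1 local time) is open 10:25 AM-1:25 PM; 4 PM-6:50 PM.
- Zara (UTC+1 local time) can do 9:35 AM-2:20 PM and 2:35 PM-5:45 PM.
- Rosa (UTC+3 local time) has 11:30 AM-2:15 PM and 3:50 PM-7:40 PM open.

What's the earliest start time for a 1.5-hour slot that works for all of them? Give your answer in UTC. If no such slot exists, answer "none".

15:00

Ravi in UTC: 09:35-18:00 (subtract 3h to convert from UTC+3).
Bashir in UTC: 09:55-12:55, 13:25-18:00 (subtract 6h to convert from UTC+6).
Lila in UTC: 09:25-12:25, 15:00-17:50 (subtract 1h to convert from UTC+1).
Zara in UTC: 08:35-13:20, 13:35-16:45 (subtract 1h to convert from UTC+1).
Rosa in UTC: 08:30-11:15, 12:50-16:40 (subtract 3h to convert from UTC+3).
Ravi ∩ Bashir: 09:55-12:55, 13:25-18:00.
Ravi ∩ Bashir ∩ Lila: 09:55-12:25, 15:00-17:50.
Ravi ∩ Bashir ∩ Lila ∩ Zara: 09:55-12:25, 15:00-16:45.
Ravi ∩ Bashir ∩ Lila ∩ Zara ∩ Rosa: 09:55-11:15, 15:00-16:40.
Those are the intersection windows.
The first common window of at least 90 minutes is 15:00-16:40, so the earliest start is 15:00.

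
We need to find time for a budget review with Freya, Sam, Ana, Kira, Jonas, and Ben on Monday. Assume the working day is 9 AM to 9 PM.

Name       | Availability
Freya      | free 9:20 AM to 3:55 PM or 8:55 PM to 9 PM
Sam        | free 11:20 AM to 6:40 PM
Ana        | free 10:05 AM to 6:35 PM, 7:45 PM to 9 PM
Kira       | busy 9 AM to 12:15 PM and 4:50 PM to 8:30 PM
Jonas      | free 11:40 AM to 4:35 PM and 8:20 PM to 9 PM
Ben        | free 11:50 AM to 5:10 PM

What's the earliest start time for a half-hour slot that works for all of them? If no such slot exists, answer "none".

Freya free: 09:20-15:55, 20:55-21:00.
Sam free: 11:20-18:40.
Ana free: 10:05-18:35, 19:45-21:00.
Kira free: 12:15-16:50, 20:30-21:00 (invert busy blocks within the working day).
Jonas free: 11:40-16:35, 20:20-21:00.
Ben free: 11:50-17:10.
Freya ∩ Sam: 11:20-15:55.
Freya ∩ Sam ∩ Ana: 11:20-15:55.
Freya ∩ Sam ∩ Ana ∩ Kira: 12:15-15:55.
Freya ∩ Sam ∩ Ana ∩ Kira ∩ Jonas: 12:15-15:55.
Freya ∩ Sam ∩ Ana ∩ Kira ∩ Jonas ∩ Ben: 12:15-15:55.
The first common window of at least 30 minutes is 12:15-15:55, so the earliest start is 12:15.

12:15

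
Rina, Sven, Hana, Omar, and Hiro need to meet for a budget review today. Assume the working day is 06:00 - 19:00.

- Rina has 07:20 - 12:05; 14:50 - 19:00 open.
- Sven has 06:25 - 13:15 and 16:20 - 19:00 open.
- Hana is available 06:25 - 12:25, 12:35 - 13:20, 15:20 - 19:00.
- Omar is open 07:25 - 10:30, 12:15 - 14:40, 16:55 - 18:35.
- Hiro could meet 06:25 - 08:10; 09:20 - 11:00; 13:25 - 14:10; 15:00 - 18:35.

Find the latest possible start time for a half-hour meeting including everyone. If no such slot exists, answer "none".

18:05

Rina ∩ Sven: 07:20-12:05, 16:20-19:00.
Rina ∩ Sven ∩ Hana: 07:20-12:05, 16:20-19:00.
Rina ∩ Sven ∩ Hana ∩ Omar: 07:25-10:30, 16:55-18:35.
Rina ∩ Sven ∩ Hana ∩ Omar ∩ Hiro: 07:25-08:10, 09:20-10:30, 16:55-18:35.
The last common window of at least 30 minutes is 16:55-18:35; a 30-minute meeting can start as late as 18:05 and still end by 18:35.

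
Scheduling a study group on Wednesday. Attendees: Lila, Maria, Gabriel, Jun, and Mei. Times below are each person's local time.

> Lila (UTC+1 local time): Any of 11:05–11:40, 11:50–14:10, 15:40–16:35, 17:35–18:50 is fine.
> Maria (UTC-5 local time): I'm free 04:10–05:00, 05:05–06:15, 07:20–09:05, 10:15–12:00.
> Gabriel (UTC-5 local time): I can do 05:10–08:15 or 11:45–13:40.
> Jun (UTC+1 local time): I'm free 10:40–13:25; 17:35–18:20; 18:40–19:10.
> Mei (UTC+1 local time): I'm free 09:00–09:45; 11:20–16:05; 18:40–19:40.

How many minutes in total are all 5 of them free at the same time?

50

Lila in UTC: 10:05-10:40, 10:50-13:10, 14:40-15:35, 16:35-17:50 (subtract 1h to convert from UTC+1).
Maria in UTC: 09:10-10:00, 10:05-11:15, 12:20-14:05, 15:15-17:00 (add 5h to convert from UTC-5).
Gabriel in UTC: 10:10-13:15, 16:45-18:40 (add 5h to convert from UTC-5).
Jun in UTC: 09:40-12:25, 16:35-17:20, 17:40-18:10 (subtract 1h to convert from UTC+1).
Mei in UTC: 08:00-08:45, 10:20-15:05, 17:40-18:40 (subtract 1h to convert from UTC+1).
Lila ∩ Maria: 10:05-10:40, 10:50-11:15, 12:20-13:10, 15:15-15:35, 16:35-17:00.
Lila ∩ Maria ∩ Gabriel: 10:10-10:40, 10:50-11:15, 12:20-13:10, 16:45-17:00.
Lila ∩ Maria ∩ Gabriel ∩ Jun: 10:10-10:40, 10:50-11:15, 12:20-12:25, 16:45-17:00.
Lila ∩ Maria ∩ Gabriel ∩ Jun ∩ Mei: 10:20-10:40, 10:50-11:15, 12:20-12:25.
So the common availability across everyone is 10:20-10:40, 10:50-11:15, 12:20-12:25.
Summing the common windows: 20 + 25 + 5 = 50 minutes.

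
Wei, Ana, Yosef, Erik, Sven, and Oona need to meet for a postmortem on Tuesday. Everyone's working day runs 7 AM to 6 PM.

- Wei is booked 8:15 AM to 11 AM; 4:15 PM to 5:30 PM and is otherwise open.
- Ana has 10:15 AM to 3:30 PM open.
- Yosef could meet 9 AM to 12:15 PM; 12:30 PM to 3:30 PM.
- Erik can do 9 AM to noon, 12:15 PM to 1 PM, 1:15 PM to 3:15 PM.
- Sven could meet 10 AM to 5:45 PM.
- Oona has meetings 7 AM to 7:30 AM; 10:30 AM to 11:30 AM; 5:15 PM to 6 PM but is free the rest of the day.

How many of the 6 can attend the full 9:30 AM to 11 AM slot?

2

Wei free: 07:00-08:15, 11:00-16:15, 17:30-18:00 (invert busy blocks within the working day).
Ana free: 10:15-15:30.
Yosef free: 09:00-12:15, 12:30-15:30.
Erik free: 09:00-12:00, 12:15-13:00, 13:15-15:15.
Sven free: 10:00-17:45.
Oona free: 07:30-10:30, 11:30-17:15 (invert busy blocks within the working day).
Yosef and Erik can make the full 09:30-11:00 slot — that's 2.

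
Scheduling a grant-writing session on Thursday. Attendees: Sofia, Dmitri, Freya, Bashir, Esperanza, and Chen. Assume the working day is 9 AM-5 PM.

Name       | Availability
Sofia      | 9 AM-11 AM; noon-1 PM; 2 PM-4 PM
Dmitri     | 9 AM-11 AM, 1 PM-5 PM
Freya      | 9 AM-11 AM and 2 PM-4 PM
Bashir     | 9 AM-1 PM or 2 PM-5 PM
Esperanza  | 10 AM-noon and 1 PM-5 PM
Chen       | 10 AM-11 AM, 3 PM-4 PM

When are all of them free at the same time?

10:00-11:00, 15:00-16:00

Sofia ∩ Dmitri: 09:00-11:00, 14:00-16:00.
Sofia ∩ Dmitri ∩ Freya: 09:00-11:00, 14:00-16:00.
Sofia ∩ Dmitri ∩ Freya ∩ Bashir: 09:00-11:00, 14:00-16:00.
Sofia ∩ Dmitri ∩ Freya ∩ Bashir ∩ Esperanza: 10:00-11:00, 14:00-16:00.
Sofia ∩ Dmitri ∩ Freya ∩ Bashir ∩ Esperanza ∩ Chen: 10:00-11:00, 15:00-16:00.
So the common availability across everyone is 10:00-11:00, 15:00-16:00.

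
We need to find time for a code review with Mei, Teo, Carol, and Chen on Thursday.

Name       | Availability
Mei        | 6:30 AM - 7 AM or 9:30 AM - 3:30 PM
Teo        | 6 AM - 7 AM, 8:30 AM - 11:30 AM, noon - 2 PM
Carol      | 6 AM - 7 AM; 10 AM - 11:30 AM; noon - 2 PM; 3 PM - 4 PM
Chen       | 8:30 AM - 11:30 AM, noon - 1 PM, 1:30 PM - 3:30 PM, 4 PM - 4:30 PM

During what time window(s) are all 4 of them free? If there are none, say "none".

Mei ∩ Teo: 06:30-07:00, 09:30-11:30, 12:00-14:00.
Mei ∩ Teo ∩ Carol: 06:30-07:00, 10:00-11:30, 12:00-14:00.
Mei ∩ Teo ∩ Carol ∩ Chen: 10:00-11:30, 12:00-13:00, 13:30-14:00.
So the common availability across everyone is 10:00-11:30, 12:00-13:00, 13:30-14:00.

10:00-11:30, 12:00-13:00, 13:30-14:00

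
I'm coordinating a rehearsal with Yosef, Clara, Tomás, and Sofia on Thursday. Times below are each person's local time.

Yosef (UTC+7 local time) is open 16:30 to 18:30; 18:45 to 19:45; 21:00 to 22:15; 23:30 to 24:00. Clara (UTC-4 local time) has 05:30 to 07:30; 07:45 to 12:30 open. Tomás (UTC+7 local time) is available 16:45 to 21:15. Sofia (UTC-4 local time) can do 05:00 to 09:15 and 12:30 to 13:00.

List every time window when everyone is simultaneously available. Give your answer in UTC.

Yosef in UTC: 09:30-11:30, 11:45-12:45, 14:00-15:15, 16:30-17:00 (subtract 7h to convert from UTC+7).
Clara in UTC: 09:30-11:30, 11:45-16:30 (add 4h to convert from UTC-4).
Tomás in UTC: 09:45-14:15 (subtract 7h to convert from UTC+7).
Sofia in UTC: 09:00-13:15, 16:30-17:00 (add 4h to convert from UTC-4).
Yosef ∩ Clara: 09:30-11:30, 11:45-12:45, 14:00-15:15.
Yosef ∩ Clara ∩ Tomás: 09:45-11:30, 11:45-12:45, 14:00-14:15.
Yosef ∩ Clara ∩ Tomás ∩ Sofia: 09:45-11:30, 11:45-12:45.
Those are the intersection windows.

09:45-11:30, 11:45-12:45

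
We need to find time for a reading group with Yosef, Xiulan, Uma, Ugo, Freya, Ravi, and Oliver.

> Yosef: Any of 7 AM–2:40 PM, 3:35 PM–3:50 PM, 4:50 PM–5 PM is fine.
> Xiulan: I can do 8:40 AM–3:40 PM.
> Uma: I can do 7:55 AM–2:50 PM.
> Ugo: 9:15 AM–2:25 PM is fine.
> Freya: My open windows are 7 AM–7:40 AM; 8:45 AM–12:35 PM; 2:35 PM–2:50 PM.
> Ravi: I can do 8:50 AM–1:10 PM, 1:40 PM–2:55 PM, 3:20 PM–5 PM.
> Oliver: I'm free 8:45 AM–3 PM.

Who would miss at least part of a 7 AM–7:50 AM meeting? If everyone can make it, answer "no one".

Freya, Oliver, Ravi, Ugo, Uma, Xiulan

Yosef: free for 07:00-07:50. Xiulan: not fully free for 07:00-07:50. Uma: not fully free for 07:00-07:50. Ugo: not fully free for 07:00-07:50. Freya: not fully free for 07:00-07:50. Ravi: not fully free for 07:00-07:50. Oliver: not fully free for 07:00-07:50.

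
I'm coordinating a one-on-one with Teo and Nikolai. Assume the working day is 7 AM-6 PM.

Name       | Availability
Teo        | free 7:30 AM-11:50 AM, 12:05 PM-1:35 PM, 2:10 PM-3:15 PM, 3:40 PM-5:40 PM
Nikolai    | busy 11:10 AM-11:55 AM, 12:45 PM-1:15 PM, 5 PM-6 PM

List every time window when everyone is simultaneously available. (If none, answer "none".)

07:30-11:10, 12:05-12:45, 13:15-13:35, 14:10-15:15, 15:40-17:00

Teo free: 07:30-11:50, 12:05-13:35, 14:10-15:15, 15:40-17:40.
Nikolai free: 07:00-11:10, 11:55-12:45, 13:15-17:00 (invert busy blocks within the working day).
Teo ∩ Nikolai: 07:30-11:10, 12:05-12:45, 13:15-13:35, 14:10-15:15, 15:40-17:00.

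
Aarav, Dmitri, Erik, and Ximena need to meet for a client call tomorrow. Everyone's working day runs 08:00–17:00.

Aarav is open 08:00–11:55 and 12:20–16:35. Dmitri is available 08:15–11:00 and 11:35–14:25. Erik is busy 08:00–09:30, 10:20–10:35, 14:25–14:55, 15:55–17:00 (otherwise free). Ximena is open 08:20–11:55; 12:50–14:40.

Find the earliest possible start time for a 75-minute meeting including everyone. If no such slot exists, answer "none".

12:50

Aarav free: 08:00-11:55, 12:20-16:35.
Dmitri free: 08:15-11:00, 11:35-14:25.
Erik free: 09:30-10:20, 10:35-14:25, 14:55-15:55 (invert busy blocks within the working day).
Ximena free: 08:20-11:55, 12:50-14:40.
Aarav ∩ Dmitri: 08:15-11:00, 11:35-11:55, 12:20-14:25.
Aarav ∩ Dmitri ∩ Erik: 09:30-10:20, 10:35-11:00, 11:35-11:55, 12:20-14:25.
Aarav ∩ Dmitri ∩ Erik ∩ Ximena: 09:30-10:20, 10:35-11:00, 11:35-11:55, 12:50-14:25.
The first common window of at least 75 minutes is 12:50-14:25, so the earliest start is 12:50.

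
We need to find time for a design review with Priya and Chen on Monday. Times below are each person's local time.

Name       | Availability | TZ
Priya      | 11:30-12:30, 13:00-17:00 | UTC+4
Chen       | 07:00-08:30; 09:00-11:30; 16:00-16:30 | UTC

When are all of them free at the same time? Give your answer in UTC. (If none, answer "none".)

Priya in UTC: 07:30-08:30, 09:00-13:00 (subtract 4h to convert from UTC+4).
Chen in UTC: 07:00-08:30, 09:00-11:30, 16:00-16:30.
Priya ∩ Chen: 07:30-08:30, 09:00-11:30.

07:30-08:30, 09:00-11:30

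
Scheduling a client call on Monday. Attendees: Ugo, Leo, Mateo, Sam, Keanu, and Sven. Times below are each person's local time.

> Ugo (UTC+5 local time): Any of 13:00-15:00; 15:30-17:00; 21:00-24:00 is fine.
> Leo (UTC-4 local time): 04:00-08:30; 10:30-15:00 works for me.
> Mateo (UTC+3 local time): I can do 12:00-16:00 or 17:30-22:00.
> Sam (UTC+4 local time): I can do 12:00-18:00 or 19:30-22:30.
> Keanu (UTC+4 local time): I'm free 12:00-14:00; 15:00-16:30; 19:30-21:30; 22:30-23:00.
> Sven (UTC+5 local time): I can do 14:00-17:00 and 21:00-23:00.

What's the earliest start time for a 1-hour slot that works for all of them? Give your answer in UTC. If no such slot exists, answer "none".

09:00

Ugo in UTC: 08:00-10:00, 10:30-12:00, 16:00-19:00 (subtract 5h to convert from UTC+5).
Leo in UTC: 08:00-12:30, 14:30-19:00 (add 4h to convert from UTC-4).
Mateo in UTC: 09:00-13:00, 14:30-19:00 (subtract 3h to convert from UTC+3).
Sam in UTC: 08:00-14:00, 15:30-18:30 (subtract 4h to convert from UTC+4).
Keanu in UTC: 08:00-10:00, 11:00-12:30, 15:30-17:30, 18:30-19:00 (subtract 4h to convert from UTC+4).
Sven in UTC: 09:00-12:00, 16:00-18:00 (subtract 5h to convert from UTC+5).
Ugo ∩ Leo: 08:00-10:00, 10:30-12:00, 16:00-19:00.
Ugo ∩ Leo ∩ Mateo: 09:00-10:00, 10:30-12:00, 16:00-19:00.
Ugo ∩ Leo ∩ Mateo ∩ Sam: 09:00-10:00, 10:30-12:00, 16:00-18:30.
Ugo ∩ Leo ∩ Mateo ∩ Sam ∩ Keanu: 09:00-10:00, 11:00-12:00, 16:00-17:30.
Ugo ∩ Leo ∩ Mateo ∩ Sam ∩ Keanu ∩ Sven: 09:00-10:00, 11:00-12:00, 16:00-17:30.
The first common window of at least 60 minutes is 09:00-10:00, so the earliest start is 09:00.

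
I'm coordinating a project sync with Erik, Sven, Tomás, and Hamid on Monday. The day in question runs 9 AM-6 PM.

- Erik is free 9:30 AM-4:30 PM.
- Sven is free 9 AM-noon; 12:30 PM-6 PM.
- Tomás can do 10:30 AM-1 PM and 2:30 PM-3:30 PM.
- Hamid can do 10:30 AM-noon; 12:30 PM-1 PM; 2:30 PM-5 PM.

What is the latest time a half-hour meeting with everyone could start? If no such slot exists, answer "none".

15:00

Erik ∩ Sven: 09:30-12:00, 12:30-16:30.
Erik ∩ Sven ∩ Tomás: 10:30-12:00, 12:30-13:00, 14:30-15:30.
Erik ∩ Sven ∩ Tomás ∩ Hamid: 10:30-12:00, 12:30-13:00, 14:30-15:30.
The last common window of at least 30 minutes is 14:30-15:30; a 30-minute meeting can start as late as 15:00 and still end by 15:30.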